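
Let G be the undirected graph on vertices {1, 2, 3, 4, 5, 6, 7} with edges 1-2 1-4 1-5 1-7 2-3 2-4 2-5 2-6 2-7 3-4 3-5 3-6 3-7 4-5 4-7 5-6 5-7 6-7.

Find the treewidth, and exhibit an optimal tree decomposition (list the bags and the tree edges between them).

Each bag holds 5 vertices, so the decomposition has width 4, which upper-bounds the treewidth. Conversely, {1, 2, 4, 5, 7} is a clique of size 5, and the vertices of any clique must share a bag in every tree decomposition; so some bag has ≥ 5 vertices and tw(G) ≥ 4. Combining the bounds, tw(G) = 4.

Treewidth 4.
Bags: B1 = {2, 3, 4, 5, 7}  B2 = {2, 3, 5, 6, 7}  B3 = {1, 2, 4, 5, 7}
Tree: B1–B2, B1–B3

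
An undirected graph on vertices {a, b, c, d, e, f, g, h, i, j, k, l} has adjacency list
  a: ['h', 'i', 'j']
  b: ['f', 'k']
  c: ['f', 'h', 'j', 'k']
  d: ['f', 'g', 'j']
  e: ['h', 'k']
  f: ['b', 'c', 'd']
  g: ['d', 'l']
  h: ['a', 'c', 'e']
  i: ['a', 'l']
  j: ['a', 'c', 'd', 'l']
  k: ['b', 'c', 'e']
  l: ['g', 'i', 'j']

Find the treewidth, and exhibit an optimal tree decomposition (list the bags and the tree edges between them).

The largest bag has 4 vertices, giving width 3; this decomposition certifies tw(G) ≤ 3. For the lower bound: the 4 vertex sets {b,e,k}, {f}, {c}, {a,d,h,j} are disjoint, each induces a connected subgraph, and every pair is joined by at least one edge of G. Contracting each set to a single vertex therefore yields K_{4} as a minor, and since treewidth is minor-monotone, tw(G) ≥ tw(K_{4}) = 3. Therefore the treewidth is 3.

Treewidth 3.
Bags: B1 = {b, e, f, k}  B2 = {c, e, f, k}  B3 = {c, e, f, h}  B4 = {c, d, f, h}  B5 = {c, d, h, j}  B6 = {a, d, h, j}  B7 = {a, d, g, j}  B8 = {a, g, j, l}  B9 = {a, g, i, l}
Tree: B1–B2, B2–B3, B3–B4, B4–B5, B5–B6, B6–B7, B7–B8, B8–B9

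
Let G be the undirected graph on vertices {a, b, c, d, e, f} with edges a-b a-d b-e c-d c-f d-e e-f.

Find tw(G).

A width-2 tree decomposition is:
Bags: B1 = {a, b, d}  B2 = {b, d, e}  B3 = {c, d, e}  B4 = {c, e, f}
Tree: B1–B2, B2–B3, B3–B4
Each bag holds 3 vertices, so the decomposition has width 2, which upper-bounds the treewidth. The edges a–b–e–d–a form a cycle, so G is not a tree and its treewidth is at least 2. Combining the bounds, tw(G) = 2.

2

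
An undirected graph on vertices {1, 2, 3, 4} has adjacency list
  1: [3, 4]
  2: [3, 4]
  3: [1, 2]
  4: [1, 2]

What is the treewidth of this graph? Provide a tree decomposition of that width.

Each bag holds 3 vertices, so the decomposition has width 2, which upper-bounds the treewidth. The edges 4–1–3–2–4 form a cycle, so G is not a tree and its treewidth is at least 2. Hence tw(G) = 2 exactly.

Treewidth 2.
Bags: B1 = {1, 3, 4}  B2 = {2, 3, 4}
Tree: B1–B2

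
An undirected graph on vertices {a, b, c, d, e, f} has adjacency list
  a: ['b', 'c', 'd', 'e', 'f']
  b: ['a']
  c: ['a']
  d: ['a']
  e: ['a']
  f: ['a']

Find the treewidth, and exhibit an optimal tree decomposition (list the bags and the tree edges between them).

Every bag has size at most 2, so the width is 2 − 1 = 1 and tw(G) ≤ 1. Any graph with an edge has treewidth ≥ 1, and G has the edge a–b. Combining the bounds, tw(G) = 1.

Treewidth 1.
Bags: B1 = {a, b}  B2 = {a, d}  B3 = {a, f}  B4 = {a, c}  B5 = {a, e}
Tree: B1–B2, B2–B3, B3–B4, B4–B5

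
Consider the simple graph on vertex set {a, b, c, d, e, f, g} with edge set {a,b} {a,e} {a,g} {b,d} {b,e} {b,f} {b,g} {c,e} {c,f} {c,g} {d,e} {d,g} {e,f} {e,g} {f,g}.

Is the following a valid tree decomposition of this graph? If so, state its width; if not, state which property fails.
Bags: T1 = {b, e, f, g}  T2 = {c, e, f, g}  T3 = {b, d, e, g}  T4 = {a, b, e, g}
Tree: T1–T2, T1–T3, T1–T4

Checking the three conditions: (i) the bags cover all of {a, b, c, d, e, f, g}; (ii) for each edge, some bag contains both endpoints; (iii) the bags containing any fixed vertex form a subtree. All hold, so the decomposition is valid with width 4 − 1 = 3.

Yes; width 3.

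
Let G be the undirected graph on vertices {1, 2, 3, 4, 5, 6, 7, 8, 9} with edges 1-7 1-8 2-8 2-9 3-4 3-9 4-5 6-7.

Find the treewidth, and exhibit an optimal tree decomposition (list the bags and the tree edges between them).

Every bag has size at most 2, so the width is 2 − 1 = 1 and tw(G) ≤ 1. G has an edge, so its treewidth is at least 1. Therefore the treewidth is 1.

Treewidth 1.
One optimal decomposition is:
Bags: B1 = {6, 7}  B2 = {1, 7}  B3 = {1, 8}  B4 = {2, 8}  B5 = {2, 9}  B6 = {3, 9}  B7 = {3, 4}  B8 = {4, 5}
Tree: B1–B2, B2–B3, B3–B4, B4–B5, B5–B6, B6–B7, B7–B8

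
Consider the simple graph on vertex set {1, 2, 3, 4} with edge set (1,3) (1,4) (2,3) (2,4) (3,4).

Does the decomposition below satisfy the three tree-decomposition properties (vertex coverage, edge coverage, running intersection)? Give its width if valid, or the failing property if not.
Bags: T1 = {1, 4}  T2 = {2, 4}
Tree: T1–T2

No — vertex 3 appears in no bag.

A tree decomposition must satisfy three properties: every vertex lies in some bag; for every edge, both endpoints lie together in some bag; and for every vertex, the bags containing it form a connected subtree. Here vertex 3 appears in no bag, so the decomposition is invalid.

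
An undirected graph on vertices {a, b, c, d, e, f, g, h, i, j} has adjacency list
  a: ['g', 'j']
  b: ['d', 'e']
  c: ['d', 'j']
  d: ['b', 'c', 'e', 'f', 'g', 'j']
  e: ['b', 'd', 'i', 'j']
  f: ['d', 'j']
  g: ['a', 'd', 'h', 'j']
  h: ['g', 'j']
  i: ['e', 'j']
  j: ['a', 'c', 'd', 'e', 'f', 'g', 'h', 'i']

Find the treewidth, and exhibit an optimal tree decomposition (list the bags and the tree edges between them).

Treewidth 2.
One optimal decomposition is:
Bags: B1 = {d, e, j}  B2 = {b, d, e}  B3 = {c, d, j}  B4 = {e, i, j}  B5 = {d, g, j}  B6 = {d, f, j}  B7 = {a, g, j}  B8 = {g, h, j}
Tree: B1–B2, B1–B3, B1–B4, B3–B5, B3–B6, B5–B7, B7–B8

Every bag has size at most 3, so the width is 3 − 1 = 2 and tw(G) ≤ 2. For the lower bound, the 3 vertices {d, g, j} are pairwise adjacent, and any tree decomposition puts a clique entirely inside one bag — forcing width ≥ 2. The upper and lower bounds meet at 2, so that is the treewidth.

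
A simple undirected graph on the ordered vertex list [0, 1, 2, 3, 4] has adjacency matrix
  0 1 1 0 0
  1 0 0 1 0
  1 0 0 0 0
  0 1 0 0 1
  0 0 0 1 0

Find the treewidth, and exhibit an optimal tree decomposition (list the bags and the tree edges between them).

Treewidth 1.
One optimal decomposition is:
Bags: B1 = {0, 2}  B2 = {0, 1}  B3 = {1, 3}  B4 = {3, 4}
Tree: B1–B2, B2–B3, B3–B4

The largest bag has 2 vertices, giving width 1; this decomposition certifies tw(G) ≤ 1. Any graph with an edge has treewidth ≥ 1, and G has the edge 2–0. Therefore the treewidth is 1.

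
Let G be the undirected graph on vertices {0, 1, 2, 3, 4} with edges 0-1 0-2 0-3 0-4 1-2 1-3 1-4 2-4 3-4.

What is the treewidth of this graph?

A width-3 tree decomposition is:
Bags: B1 = {0, 1, 2, 4}  B2 = {0, 1, 3, 4}
Tree: B1–B2
Every bag has size at most 4, so the width is 4 − 1 = 3 and tw(G) ≤ 3. Conversely, {0, 1, 2, 4} is a clique of size 4, and the vertices of any clique must share a bag in every tree decomposition; so some bag has ≥ 4 vertices and tw(G) ≥ 3. Combining the bounds, tw(G) = 3.

3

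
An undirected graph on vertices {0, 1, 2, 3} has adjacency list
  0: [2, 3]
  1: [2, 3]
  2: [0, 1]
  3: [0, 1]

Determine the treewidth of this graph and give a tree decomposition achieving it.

Every bag has size at most 3, so the width is 3 − 1 = 2 and tw(G) ≤ 2. Since 1–2–0–3–1 is a cycle in G, G is not acyclic. Forests are exactly the graphs of treewidth ≤ 1, so tw(G) ≥ 2. Hence tw(G) = 2 exactly.

Treewidth 2.
Bags: B1 = {0, 1, 2}  B2 = {0, 1, 3}
Tree: B1–B2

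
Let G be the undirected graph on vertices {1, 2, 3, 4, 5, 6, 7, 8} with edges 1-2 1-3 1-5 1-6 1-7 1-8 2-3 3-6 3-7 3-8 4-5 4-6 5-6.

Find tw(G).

A width-2 tree decomposition is:
Bags: B1 = {1, 3, 6}  B2 = {1, 2, 3}  B3 = {1, 5, 6}  B4 = {1, 3, 8}  B5 = {1, 3, 7}  B6 = {4, 5, 6}
Tree: B1–B2, B1–B3, B1–B4, B4–B5, B3–B6
The largest bag has 3 vertices, giving width 2; this decomposition certifies tw(G) ≤ 2. For the lower bound, the 3 vertices {1, 3, 8} are pairwise adjacent, and any tree decomposition puts a clique entirely inside one bag — forcing width ≥ 2. The upper and lower bounds meet at 2, so that is the treewidth.

2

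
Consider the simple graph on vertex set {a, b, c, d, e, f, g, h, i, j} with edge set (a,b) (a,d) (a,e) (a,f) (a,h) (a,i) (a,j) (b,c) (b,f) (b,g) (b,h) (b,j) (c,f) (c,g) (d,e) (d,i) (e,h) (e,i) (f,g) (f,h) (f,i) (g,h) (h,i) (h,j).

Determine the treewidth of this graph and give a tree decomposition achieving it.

Treewidth 3.
Bags: B1 = {b, f, g, h}  B2 = {a, b, f, h}  B3 = {a, f, h, i}  B4 = {b, c, f, g}  B5 = {a, e, h, i}  B6 = {a, b, h, j}  B7 = {a, d, e, i}
Tree: B1–B2, B2–B3, B1–B4, B3–B5, B2–B6, B5–B7

The largest bag has 4 vertices, giving width 3; this decomposition certifies tw(G) ≤ 3. On the other hand G contains the 4-clique {a, d, e, i}. A clique must lie in a single bag of any decomposition, so no decomposition can have width below 3. Therefore the treewidth is 3.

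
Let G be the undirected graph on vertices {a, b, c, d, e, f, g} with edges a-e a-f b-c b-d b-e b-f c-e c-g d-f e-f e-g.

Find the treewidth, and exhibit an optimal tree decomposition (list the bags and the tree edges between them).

The largest bag has 3 vertices, giving width 2; this decomposition certifies tw(G) ≤ 2. Conversely, {b, d, f} is a clique of size 3, and the vertices of any clique must share a bag in every tree decomposition; so some bag has ≥ 3 vertices and tw(G) ≥ 2. Hence tw(G) = 2 exactly.

Treewidth 2.
One such decomposition:
Bags: B1 = {b, e, f}  B2 = {b, c, e}  B3 = {a, e, f}  B4 = {c, e, g}  B5 = {b, d, f}
Tree: B1–B2, B1–B3, B2–B4, B1–B5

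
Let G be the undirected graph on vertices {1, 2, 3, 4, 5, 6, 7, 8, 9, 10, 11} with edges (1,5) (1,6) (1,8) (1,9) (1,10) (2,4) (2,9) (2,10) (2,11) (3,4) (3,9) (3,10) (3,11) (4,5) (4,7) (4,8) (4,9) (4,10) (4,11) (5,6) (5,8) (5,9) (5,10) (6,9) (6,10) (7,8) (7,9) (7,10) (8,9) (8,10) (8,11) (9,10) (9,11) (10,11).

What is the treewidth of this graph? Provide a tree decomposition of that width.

Treewidth 4.
Bags: B1 = {4, 8, 9, 10, 11}  B2 = {4, 7, 8, 9, 10}  B3 = {2, 4, 9, 10, 11}  B4 = {4, 5, 8, 9, 10}  B5 = {1, 5, 8, 9, 10}  B6 = {1, 5, 6, 9, 10}  B7 = {3, 4, 9, 10, 11}
Tree: B1–B2, B1–B3, B2–B4, B4–B5, B5–B6, B1–B7

The largest bag has 5 vertices, giving width 4; this decomposition certifies tw(G) ≤ 4. Conversely, {1, 5, 8, 9, 10} is a clique of size 5, and the vertices of any clique must share a bag in every tree decomposition; so some bag has ≥ 5 vertices and tw(G) ≥ 4. Therefore the treewidth is 4.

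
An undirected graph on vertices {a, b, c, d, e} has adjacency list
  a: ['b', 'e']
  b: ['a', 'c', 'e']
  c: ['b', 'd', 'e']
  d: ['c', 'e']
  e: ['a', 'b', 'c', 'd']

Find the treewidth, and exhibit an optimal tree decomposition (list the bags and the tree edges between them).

The largest bag has 3 vertices, giving width 2; this decomposition certifies tw(G) ≤ 2. Conversely, {c, d, e} is a clique of size 3, and the vertices of any clique must share a bag in every tree decomposition; so some bag has ≥ 3 vertices and tw(G) ≥ 2. Combining the bounds, tw(G) = 2.

Treewidth 2.
One optimal decomposition is:
Bags: B1 = {b, c, e}  B2 = {a, b, e}  B3 = {c, d, e}
Tree: B1–B2, B1–B3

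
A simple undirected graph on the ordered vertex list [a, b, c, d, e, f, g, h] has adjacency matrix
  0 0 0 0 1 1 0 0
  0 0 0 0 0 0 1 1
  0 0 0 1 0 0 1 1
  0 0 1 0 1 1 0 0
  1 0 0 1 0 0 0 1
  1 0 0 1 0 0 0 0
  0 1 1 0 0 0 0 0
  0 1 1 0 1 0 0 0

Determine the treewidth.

2

A width-2 tree decomposition is:
Bags: B1 = {b, c, g}  B2 = {b, c, h}  B3 = {c, d, h}  B4 = {d, e, h}  B5 = {d, e, f}  B6 = {a, e, f}
Tree: B1–B2, B2–B3, B3–B4, B4–B5, B5–B6
Each bag holds 3 vertices, so the decomposition has width 2, which upper-bounds the treewidth. The edges g–b–h–c–g form a cycle, so G is not a tree and its treewidth is at least 2. The upper and lower bounds meet at 2, so that is the treewidth.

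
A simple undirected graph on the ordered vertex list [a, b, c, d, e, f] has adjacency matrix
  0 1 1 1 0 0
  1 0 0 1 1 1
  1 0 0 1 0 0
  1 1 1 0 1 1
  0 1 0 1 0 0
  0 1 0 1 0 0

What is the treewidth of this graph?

A width-2 tree decomposition is:
Bags: B1 = {a, b, d}  B2 = {b, d, f}  B3 = {a, c, d}  B4 = {b, d, e}
Tree: B1–B2, B1–B3, B1–B4
The largest bag has 3 vertices, giving width 2; this decomposition certifies tw(G) ≤ 2. For the lower bound, the 3 vertices {a, c, d} are pairwise adjacent, and any tree decomposition puts a clique entirely inside one bag — forcing width ≥ 2. Hence tw(G) = 2 exactly.

2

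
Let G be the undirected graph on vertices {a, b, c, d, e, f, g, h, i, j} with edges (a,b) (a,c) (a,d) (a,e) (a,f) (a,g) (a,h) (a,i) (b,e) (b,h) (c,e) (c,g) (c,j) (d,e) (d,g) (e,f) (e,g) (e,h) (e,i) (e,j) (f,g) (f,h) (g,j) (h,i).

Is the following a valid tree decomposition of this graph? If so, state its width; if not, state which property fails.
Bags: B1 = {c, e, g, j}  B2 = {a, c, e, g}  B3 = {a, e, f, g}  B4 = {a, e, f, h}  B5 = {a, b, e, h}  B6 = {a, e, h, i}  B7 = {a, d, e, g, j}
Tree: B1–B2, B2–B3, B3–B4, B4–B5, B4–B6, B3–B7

A tree decomposition must satisfy three properties: every vertex lies in some bag; for every edge, both endpoints lie together in some bag; and for every vertex, the bags containing it form a connected subtree. Here bags containing vertex j are not connected in the tree, so the decomposition is invalid.

No — bags containing vertex j are not connected in the tree.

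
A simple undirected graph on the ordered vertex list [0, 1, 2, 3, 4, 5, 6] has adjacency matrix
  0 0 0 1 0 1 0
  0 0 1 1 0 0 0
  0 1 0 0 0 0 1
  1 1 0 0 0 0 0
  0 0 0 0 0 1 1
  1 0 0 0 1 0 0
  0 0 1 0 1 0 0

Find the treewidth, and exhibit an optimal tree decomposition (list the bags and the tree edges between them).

Every bag has size at most 3, so the width is 3 − 1 = 2 and tw(G) ≤ 2. The edges 0–5–4–6–2–1–3–0 form a cycle, so G is not a tree and its treewidth is at least 2. The upper and lower bounds meet at 2, so that is the treewidth.

Treewidth 2.
One optimal decomposition is:
Bags: B1 = {0, 4, 5}  B2 = {0, 4, 6}  B3 = {0, 2, 6}  B4 = {0, 1, 2}  B5 = {0, 1, 3}
Tree: B1–B2, B2–B3, B3–B4, B4–B5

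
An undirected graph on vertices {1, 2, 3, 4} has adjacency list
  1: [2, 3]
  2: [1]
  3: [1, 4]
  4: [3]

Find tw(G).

1

A width-1 tree decomposition is:
Bags: B1 = {1, 2}  B2 = {1, 3}  B3 = {3, 4}
Tree: B1–B2, B2–B3
Every bag has size at most 2, so the width is 2 − 1 = 1 and tw(G) ≤ 1. G has an edge, so its treewidth is at least 1. Combining the bounds, tw(G) = 1.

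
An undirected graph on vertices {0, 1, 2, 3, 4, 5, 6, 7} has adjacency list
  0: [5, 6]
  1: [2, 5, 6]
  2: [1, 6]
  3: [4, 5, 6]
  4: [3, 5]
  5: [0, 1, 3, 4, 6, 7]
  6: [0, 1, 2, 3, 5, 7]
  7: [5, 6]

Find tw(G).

2

A width-2 tree decomposition is:
Bags: B1 = {0, 5, 6}  B2 = {3, 5, 6}  B3 = {1, 5, 6}  B4 = {1, 2, 6}  B5 = {5, 6, 7}  B6 = {3, 4, 5}
Tree: B1–B2, B2–B3, B3–B4, B2–B5, B2–B6
Each bag holds 3 vertices, so the decomposition has width 2, which upper-bounds the treewidth. Conversely, {1, 2, 6} is a clique of size 3, and the vertices of any clique must share a bag in every tree decomposition; so some bag has ≥ 3 vertices and tw(G) ≥ 2. Combining the bounds, tw(G) = 2.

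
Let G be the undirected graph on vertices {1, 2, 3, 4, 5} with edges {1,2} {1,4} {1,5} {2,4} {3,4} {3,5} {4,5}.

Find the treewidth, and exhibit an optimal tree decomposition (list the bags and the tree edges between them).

Treewidth 2.
One such decomposition:
Bags: B1 = {1, 4, 5}  B2 = {1, 2, 4}  B3 = {3, 4, 5}
Tree: B1–B2, B1–B3

The largest bag has 3 vertices, giving width 2; this decomposition certifies tw(G) ≤ 2. For the lower bound, the 3 vertices {1, 2, 4} are pairwise adjacent, and any tree decomposition puts a clique entirely inside one bag — forcing width ≥ 2. Combining the bounds, tw(G) = 2.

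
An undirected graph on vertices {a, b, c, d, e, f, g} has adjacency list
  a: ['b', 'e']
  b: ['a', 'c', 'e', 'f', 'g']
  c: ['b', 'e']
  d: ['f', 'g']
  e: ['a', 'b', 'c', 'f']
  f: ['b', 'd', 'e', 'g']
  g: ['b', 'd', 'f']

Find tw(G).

A width-2 tree decomposition is:
Bags: B1 = {b, e, f}  B2 = {a, b, e}  B3 = {b, f, g}  B4 = {b, c, e}  B5 = {d, f, g}
Tree: B1–B2, B1–B3, B1–B4, B3–B5
Each bag holds 3 vertices, so the decomposition has width 2, which upper-bounds the treewidth. On the other hand G contains the 3-clique {d, f, g}. A clique must lie in a single bag of any decomposition, so no decomposition can have width below 2. Hence tw(G) = 2 exactly.

2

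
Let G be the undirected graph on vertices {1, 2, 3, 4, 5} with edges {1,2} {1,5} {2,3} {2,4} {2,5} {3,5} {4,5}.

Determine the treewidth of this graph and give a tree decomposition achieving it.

Treewidth 2.
Bags: B1 = {1, 2, 5}  B2 = {2, 3, 5}  B3 = {2, 4, 5}
Tree: B1–B2, B1–B3

Every bag has size at most 3, so the width is 3 − 1 = 2 and tw(G) ≤ 2. On the other hand G contains the 3-clique {1, 2, 5}. A clique must lie in a single bag of any decomposition, so no decomposition can have width below 2. Combining the bounds, tw(G) = 2.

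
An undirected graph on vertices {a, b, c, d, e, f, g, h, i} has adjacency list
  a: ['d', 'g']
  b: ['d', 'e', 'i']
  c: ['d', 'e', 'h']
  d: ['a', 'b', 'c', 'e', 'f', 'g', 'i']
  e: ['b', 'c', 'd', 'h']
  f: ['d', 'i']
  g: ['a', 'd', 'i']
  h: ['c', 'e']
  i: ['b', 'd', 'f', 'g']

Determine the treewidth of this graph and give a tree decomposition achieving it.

Treewidth 2.
One such decomposition:
Bags: B1 = {b, d, i}  B2 = {d, f, i}  B3 = {b, d, e}  B4 = {c, d, e}  B5 = {d, g, i}  B6 = {a, d, g}  B7 = {c, e, h}
Tree: B1–B2, B1–B3, B3–B4, B2–B5, B5–B6, B4–B7

The largest bag has 3 vertices, giving width 2; this decomposition certifies tw(G) ≤ 2. For the lower bound, the 3 vertices {c, d, e} are pairwise adjacent, and any tree decomposition puts a clique entirely inside one bag — forcing width ≥ 2. Therefore the treewidth is 2.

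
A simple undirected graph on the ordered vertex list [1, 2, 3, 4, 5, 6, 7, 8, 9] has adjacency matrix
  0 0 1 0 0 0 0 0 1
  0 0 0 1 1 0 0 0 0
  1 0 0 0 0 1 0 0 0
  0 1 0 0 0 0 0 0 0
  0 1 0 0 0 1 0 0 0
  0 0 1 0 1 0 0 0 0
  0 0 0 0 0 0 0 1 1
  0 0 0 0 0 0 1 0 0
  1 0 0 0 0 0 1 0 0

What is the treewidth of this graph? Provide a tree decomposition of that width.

Treewidth 1.
One optimal decomposition is:
Bags: B1 = {2, 4}  B2 = {2, 5}  B3 = {5, 6}  B4 = {3, 6}  B5 = {1, 3}  B6 = {1, 9}  B7 = {7, 9}  B8 = {7, 8}
Tree: B1–B2, B2–B3, B3–B4, B4–B5, B5–B6, B6–B7, B7–B8

Every bag has size at most 2, so the width is 2 − 1 = 1 and tw(G) ≤ 1. G has an edge, so its treewidth is at least 1. The upper and lower bounds meet at 1, so that is the treewidth.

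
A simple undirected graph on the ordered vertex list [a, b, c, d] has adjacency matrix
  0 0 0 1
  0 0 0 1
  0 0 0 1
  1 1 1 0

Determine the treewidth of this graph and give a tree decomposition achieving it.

The largest bag has 2 vertices, giving width 1; this decomposition certifies tw(G) ≤ 1. Any graph with an edge has treewidth ≥ 1, and G has the edge c–d. The upper and lower bounds meet at 1, so that is the treewidth.

Treewidth 1.
One such decomposition:
Bags: B1 = {c, d}  B2 = {a, d}  B3 = {b, d}
Tree: B1–B2, B1–B3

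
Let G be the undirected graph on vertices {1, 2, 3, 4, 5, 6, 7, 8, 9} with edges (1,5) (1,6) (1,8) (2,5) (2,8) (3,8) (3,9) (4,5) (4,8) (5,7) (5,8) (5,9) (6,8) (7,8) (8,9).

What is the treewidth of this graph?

2

A width-2 tree decomposition is:
Bags: B1 = {5, 8, 9}  B2 = {1, 5, 8}  B3 = {5, 7, 8}  B4 = {1, 6, 8}  B5 = {3, 8, 9}  B6 = {4, 5, 8}  B7 = {2, 5, 8}
Tree: B1–B2, B2–B3, B2–B4, B1–B5, B1–B6, B1–B7
The largest bag has 3 vertices, giving width 2; this decomposition certifies tw(G) ≤ 2. Conversely, {3, 8, 9} is a clique of size 3, and the vertices of any clique must share a bag in every tree decomposition; so some bag has ≥ 3 vertices and tw(G) ≥ 2. Hence tw(G) = 2 exactly.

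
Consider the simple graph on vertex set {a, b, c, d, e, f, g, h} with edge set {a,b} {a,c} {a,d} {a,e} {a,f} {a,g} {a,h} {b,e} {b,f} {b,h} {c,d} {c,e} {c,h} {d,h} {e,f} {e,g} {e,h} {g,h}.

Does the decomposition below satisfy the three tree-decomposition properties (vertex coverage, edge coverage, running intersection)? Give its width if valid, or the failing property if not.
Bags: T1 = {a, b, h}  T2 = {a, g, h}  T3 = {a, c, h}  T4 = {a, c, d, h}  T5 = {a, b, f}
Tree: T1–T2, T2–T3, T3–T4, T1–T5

A tree decomposition must satisfy three properties: every vertex lies in some bag; for every edge, both endpoints lie together in some bag; and for every vertex, the bags containing it form a connected subtree. Here vertex e appears in no bag, so the decomposition is invalid.

No — vertex e appears in no bag.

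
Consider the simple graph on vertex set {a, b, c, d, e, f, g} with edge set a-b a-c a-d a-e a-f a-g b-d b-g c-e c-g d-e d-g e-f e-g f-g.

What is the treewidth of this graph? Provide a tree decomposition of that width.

The largest bag has 4 vertices, giving width 3; this decomposition certifies tw(G) ≤ 3. Conversely, {a, d, e, g} is a clique of size 4, and the vertices of any clique must share a bag in every tree decomposition; so some bag has ≥ 4 vertices and tw(G) ≥ 3. Combining the bounds, tw(G) = 3.

Treewidth 3.
One such decomposition:
Bags: B1 = {a, d, e, g}  B2 = {a, c, e, g}  B3 = {a, b, d, g}  B4 = {a, e, f, g}
Tree: B1–B2, B1–B3, B2–B4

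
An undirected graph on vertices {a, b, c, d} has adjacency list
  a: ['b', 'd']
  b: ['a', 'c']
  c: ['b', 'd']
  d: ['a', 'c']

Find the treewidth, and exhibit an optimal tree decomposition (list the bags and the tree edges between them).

Each bag holds 3 vertices, so the decomposition has width 2, which upper-bounds the treewidth. Since c–b–a–d–c is a cycle in G, G is not acyclic. Forests are exactly the graphs of treewidth ≤ 1, so tw(G) ≥ 2. Hence tw(G) = 2 exactly.

Treewidth 2.
One such decomposition:
Bags: B1 = {a, b, c}  B2 = {a, c, d}
Tree: B1–B2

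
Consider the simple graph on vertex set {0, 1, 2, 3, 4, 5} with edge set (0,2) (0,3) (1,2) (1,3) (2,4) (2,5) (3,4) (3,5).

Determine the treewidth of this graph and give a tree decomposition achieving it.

Each bag holds 3 vertices, so the decomposition has width 2, which upper-bounds the treewidth. Since 5–2–0–3–5 is a cycle in G, G is not acyclic. Forests are exactly the graphs of treewidth ≤ 1, so tw(G) ≥ 2. Hence tw(G) = 2 exactly.

Treewidth 2.
One optimal decomposition is:
Bags: B1 = {2, 3, 5}  B2 = {0, 2, 3}  B3 = {2, 3, 4}  B4 = {1, 2, 3}
Tree: B1–B2, B2–B3, B3–B4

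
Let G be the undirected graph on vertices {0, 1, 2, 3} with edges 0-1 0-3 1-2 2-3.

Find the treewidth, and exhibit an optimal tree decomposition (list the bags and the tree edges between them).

Every bag has size at most 3, so the width is 3 − 1 = 2 and tw(G) ≤ 2. The edges 1–0–3–2–1 form a cycle, so G is not a tree and its treewidth is at least 2. Combining the bounds, tw(G) = 2.

Treewidth 2.
One such decomposition:
Bags: B1 = {0, 1, 3}  B2 = {1, 2, 3}
Tree: B1–B2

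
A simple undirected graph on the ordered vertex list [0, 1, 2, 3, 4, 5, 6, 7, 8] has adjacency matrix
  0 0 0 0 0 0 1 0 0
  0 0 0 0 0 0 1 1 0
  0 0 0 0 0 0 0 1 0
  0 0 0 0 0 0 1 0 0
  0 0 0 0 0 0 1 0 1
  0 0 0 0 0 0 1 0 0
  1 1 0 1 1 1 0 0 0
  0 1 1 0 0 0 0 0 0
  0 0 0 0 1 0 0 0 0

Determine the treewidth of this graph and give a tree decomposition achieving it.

Every bag has size at most 2, so the width is 2 − 1 = 1 and tw(G) ≤ 1. Any graph with an edge has treewidth ≥ 1, and G has the edge 5–6. Therefore the treewidth is 1.

Treewidth 1.
Bags: B1 = {5, 6}  B2 = {1, 6}  B3 = {1, 7}  B4 = {4, 6}  B5 = {2, 7}  B6 = {0, 6}  B7 = {4, 8}  B8 = {3, 6}
Tree: B1–B2, B2–B3, B2–B4, B3–B5, B2–B6, B4–B7, B1–B8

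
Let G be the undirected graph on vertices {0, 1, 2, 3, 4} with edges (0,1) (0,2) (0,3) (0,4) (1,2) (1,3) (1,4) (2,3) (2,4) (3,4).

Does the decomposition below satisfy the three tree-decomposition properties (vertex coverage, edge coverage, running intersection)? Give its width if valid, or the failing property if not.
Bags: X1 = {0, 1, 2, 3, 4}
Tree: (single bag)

Yes; width 4.

Every vertex of G appears in some bag (union = {0, 1, 2, 3, 4}); every edge is covered by a bag; and for each vertex v the set of bags containing v is connected in the bag tree. The decomposition is therefore valid. The largest bag has 5 vertices, so the width is 4.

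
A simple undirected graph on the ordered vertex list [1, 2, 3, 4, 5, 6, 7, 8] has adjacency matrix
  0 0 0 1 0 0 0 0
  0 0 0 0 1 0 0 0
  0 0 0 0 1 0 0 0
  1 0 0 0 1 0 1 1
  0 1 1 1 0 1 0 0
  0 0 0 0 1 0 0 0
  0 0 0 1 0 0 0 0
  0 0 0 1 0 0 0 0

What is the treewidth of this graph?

1

A width-1 tree decomposition is:
Bags: B1 = {3, 5}  B2 = {5, 6}  B3 = {2, 5}  B4 = {4, 5}  B5 = {4, 8}  B6 = {1, 4}  B7 = {4, 7}
Tree: B1–B2, B1–B3, B3–B4, B4–B5, B5–B6, B5–B7
The largest bag has 2 vertices, giving width 1; this decomposition certifies tw(G) ≤ 1. Any graph with an edge has treewidth ≥ 1, and G has the edge 3–5. Therefore the treewidth is 1.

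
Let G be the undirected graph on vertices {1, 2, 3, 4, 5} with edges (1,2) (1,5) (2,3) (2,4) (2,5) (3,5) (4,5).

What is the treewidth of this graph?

2

A width-2 tree decomposition is:
Bags: B1 = {2, 4, 5}  B2 = {1, 2, 5}  B3 = {2, 3, 5}
Tree: B1–B2, B2–B3
Every bag has size at most 3, so the width is 3 − 1 = 2 and tw(G) ≤ 2. For the lower bound, the 3 vertices {1, 2, 5} are pairwise adjacent, and any tree decomposition puts a clique entirely inside one bag — forcing width ≥ 2. Combining the bounds, tw(G) = 2.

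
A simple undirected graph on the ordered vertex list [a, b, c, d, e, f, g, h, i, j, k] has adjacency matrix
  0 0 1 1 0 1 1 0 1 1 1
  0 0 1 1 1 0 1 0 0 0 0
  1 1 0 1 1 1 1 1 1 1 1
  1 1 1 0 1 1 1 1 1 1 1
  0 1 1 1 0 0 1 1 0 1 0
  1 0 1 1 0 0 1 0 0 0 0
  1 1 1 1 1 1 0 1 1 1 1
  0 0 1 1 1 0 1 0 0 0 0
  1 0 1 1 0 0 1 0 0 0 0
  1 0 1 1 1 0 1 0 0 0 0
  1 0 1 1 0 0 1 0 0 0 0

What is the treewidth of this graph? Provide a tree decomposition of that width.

The largest bag has 5 vertices, giving width 4; this decomposition certifies tw(G) ≤ 4. Conversely, {c, d, e, g, j} is a clique of size 5, and the vertices of any clique must share a bag in every tree decomposition; so some bag has ≥ 5 vertices and tw(G) ≥ 4. Hence tw(G) = 4 exactly.

Treewidth 4.
One optimal decomposition is:
Bags: B1 = {a, c, d, g, i}  B2 = {a, c, d, g, j}  B3 = {a, c, d, g, k}  B4 = {a, c, d, f, g}  B5 = {c, d, e, g, j}  B6 = {c, d, e, g, h}  B7 = {b, c, d, e, g}
Tree: B1–B2, B2–B3, B1–B4, B2–B5, B5–B6, B6–B7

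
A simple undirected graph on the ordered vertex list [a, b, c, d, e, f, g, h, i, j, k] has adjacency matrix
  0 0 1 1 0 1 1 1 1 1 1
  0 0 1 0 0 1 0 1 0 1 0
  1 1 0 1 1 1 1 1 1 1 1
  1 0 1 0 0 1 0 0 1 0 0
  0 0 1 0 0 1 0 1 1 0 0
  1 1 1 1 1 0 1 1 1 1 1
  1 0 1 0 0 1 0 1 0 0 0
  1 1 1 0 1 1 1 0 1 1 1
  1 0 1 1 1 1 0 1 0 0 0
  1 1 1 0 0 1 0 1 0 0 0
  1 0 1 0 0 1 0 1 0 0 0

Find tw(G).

A width-4 tree decomposition is:
Bags: B1 = {a, c, f, h, i}  B2 = {a, c, f, h, j}  B3 = {a, c, d, f, i}  B4 = {c, e, f, h, i}  B5 = {a, c, f, g, h}  B6 = {a, c, f, h, k}  B7 = {b, c, f, h, j}
Tree: B1–B2, B1–B3, B1–B4, B2–B5, B2–B6, B2–B7
Each bag holds 5 vertices, so the decomposition has width 4, which upper-bounds the treewidth. On the other hand G contains the 5-clique {a, c, d, f, i}. A clique must lie in a single bag of any decomposition, so no decomposition can have width below 4. Therefore the treewidth is 4.

4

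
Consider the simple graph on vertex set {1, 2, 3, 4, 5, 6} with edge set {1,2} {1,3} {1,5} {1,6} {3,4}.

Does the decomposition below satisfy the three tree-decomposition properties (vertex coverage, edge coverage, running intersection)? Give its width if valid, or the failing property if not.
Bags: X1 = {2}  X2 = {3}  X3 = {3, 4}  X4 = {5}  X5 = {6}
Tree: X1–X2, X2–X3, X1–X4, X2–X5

A tree decomposition must satisfy three properties: every vertex lies in some bag; for every edge, both endpoints lie together in some bag; and for every vertex, the bags containing it form a connected subtree. Here vertex 1 appears in no bag, so the decomposition is invalid.

No — vertex 1 appears in no bag.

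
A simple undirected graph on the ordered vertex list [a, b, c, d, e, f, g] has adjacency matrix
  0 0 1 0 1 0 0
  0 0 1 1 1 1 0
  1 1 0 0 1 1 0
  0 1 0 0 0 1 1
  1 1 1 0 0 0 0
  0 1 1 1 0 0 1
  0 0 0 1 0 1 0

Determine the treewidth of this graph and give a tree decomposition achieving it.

The largest bag has 3 vertices, giving width 2; this decomposition certifies tw(G) ≤ 2. Conversely, {d, f, g} is a clique of size 3, and the vertices of any clique must share a bag in every tree decomposition; so some bag has ≥ 3 vertices and tw(G) ≥ 2. Combining the bounds, tw(G) = 2.

Treewidth 2.
One such decomposition:
Bags: B1 = {b, c, e}  B2 = {b, c, f}  B3 = {a, c, e}  B4 = {b, d, f}  B5 = {d, f, g}
Tree: B1–B2, B1–B3, B2–B4, B4–B5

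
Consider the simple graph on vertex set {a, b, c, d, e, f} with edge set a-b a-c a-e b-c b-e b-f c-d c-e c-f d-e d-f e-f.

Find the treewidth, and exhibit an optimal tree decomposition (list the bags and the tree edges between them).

The largest bag has 4 vertices, giving width 3; this decomposition certifies tw(G) ≤ 3. For the lower bound, the 4 vertices {a, b, c, e} are pairwise adjacent, and any tree decomposition puts a clique entirely inside one bag — forcing width ≥ 3. Combining the bounds, tw(G) = 3.

Treewidth 3.
Bags: B1 = {c, d, e, f}  B2 = {b, c, e, f}  B3 = {a, b, c, e}
Tree: B1–B2, B2–B3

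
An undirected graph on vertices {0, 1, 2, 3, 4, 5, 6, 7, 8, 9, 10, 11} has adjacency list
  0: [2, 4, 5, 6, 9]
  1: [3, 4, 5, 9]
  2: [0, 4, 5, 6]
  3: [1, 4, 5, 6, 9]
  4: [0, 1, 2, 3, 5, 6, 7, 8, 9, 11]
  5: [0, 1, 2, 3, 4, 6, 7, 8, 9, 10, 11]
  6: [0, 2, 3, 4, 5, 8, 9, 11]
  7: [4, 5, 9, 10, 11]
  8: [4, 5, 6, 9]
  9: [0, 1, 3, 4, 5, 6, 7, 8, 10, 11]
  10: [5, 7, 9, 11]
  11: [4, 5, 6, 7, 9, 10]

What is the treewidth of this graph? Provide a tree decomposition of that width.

Treewidth 4.
One optimal decomposition is:
Bags: B1 = {0, 2, 4, 5, 6}  B2 = {0, 4, 5, 6, 9}  B3 = {3, 4, 5, 6, 9}  B4 = {4, 5, 6, 9, 11}  B5 = {4, 5, 7, 9, 11}  B6 = {4, 5, 6, 8, 9}  B7 = {1, 3, 4, 5, 9}  B8 = {5, 7, 9, 10, 11}
Tree: B1–B2, B2–B3, B2–B4, B4–B5, B4–B6, B3–B7, B5–B8

Every bag has size at most 5, so the width is 5 − 1 = 4 and tw(G) ≤ 4. On the other hand G contains the 5-clique {5, 7, 9, 10, 11}. A clique must lie in a single bag of any decomposition, so no decomposition can have width below 4. Hence tw(G) = 4 exactly.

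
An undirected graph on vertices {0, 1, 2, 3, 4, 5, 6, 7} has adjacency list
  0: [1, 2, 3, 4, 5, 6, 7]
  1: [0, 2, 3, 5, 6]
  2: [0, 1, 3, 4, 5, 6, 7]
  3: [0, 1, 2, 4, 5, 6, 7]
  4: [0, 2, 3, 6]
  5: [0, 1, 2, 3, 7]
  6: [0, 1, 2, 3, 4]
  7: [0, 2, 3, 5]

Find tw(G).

A width-4 tree decomposition is:
Bags: B1 = {0, 1, 2, 3, 6}  B2 = {0, 2, 3, 4, 6}  B3 = {0, 1, 2, 3, 5}  B4 = {0, 2, 3, 5, 7}
Tree: B1–B2, B1–B3, B3–B4
Each bag holds 5 vertices, so the decomposition has width 4, which upper-bounds the treewidth. On the other hand G contains the 5-clique {0, 1, 2, 3, 5}. A clique must lie in a single bag of any decomposition, so no decomposition can have width below 4. Therefore the treewidth is 4.

4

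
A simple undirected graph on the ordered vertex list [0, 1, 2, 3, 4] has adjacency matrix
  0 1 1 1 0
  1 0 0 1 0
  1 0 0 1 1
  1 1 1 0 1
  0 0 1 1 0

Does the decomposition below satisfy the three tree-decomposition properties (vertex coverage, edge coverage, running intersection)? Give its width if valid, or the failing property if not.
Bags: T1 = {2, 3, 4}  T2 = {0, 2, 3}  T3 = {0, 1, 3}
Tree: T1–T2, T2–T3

Vertex coverage: the bags together contain {0, 1, 2, 3, 4}, the full vertex set. Edge coverage: each edge of G has both endpoints in at least one bag. Running intersection: for every vertex, the bags containing it form a connected subtree. All three properties hold, so this is a valid tree decomposition of width max|bag| − 1 = 2, and hence tw(G) ≤ 2.

Yes; width 2.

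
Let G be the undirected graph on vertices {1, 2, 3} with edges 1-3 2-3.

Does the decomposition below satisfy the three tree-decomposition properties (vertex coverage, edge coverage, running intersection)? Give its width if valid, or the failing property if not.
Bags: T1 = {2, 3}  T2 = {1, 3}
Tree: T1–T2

Yes; width 1.

Vertex coverage: the bags together contain {1, 2, 3}, the full vertex set. Edge coverage: each edge of G has both endpoints in at least one bag. Running intersection: for every vertex, the bags containing it form a connected subtree. All three properties hold, so this is a valid tree decomposition of width max|bag| − 1 = 1, and hence tw(G) ≤ 1.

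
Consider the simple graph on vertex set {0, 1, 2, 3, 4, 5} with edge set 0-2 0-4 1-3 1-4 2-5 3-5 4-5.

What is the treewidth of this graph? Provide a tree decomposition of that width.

Treewidth 2.
One such decomposition:
Bags: B1 = {1, 3, 4}  B2 = {3, 4, 5}  B3 = {0, 4, 5}  B4 = {0, 2, 5}
Tree: B1–B2, B2–B3, B3–B4

The largest bag has 3 vertices, giving width 2; this decomposition certifies tw(G) ≤ 2. For the lower bound, G contains the cycle 1–3–5–4–1, so G is not a forest; only forests have treewidth ≤ 1, hence tw(G) ≥ 2. Hence tw(G) = 2 exactly.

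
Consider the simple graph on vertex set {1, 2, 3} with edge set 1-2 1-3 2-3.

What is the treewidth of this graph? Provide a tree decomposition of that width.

Treewidth 2.
One optimal decomposition is:
Bags: B1 = {1, 2, 3}
Tree: (single bag)

A single bag containing all 3 vertices is trivially a valid decomposition of width 2. For the lower bound, the 3 vertices {1, 2, 3} are pairwise adjacent, and any tree decomposition puts a clique entirely inside one bag — forcing width ≥ 2. Hence tw(G) = 2 exactly.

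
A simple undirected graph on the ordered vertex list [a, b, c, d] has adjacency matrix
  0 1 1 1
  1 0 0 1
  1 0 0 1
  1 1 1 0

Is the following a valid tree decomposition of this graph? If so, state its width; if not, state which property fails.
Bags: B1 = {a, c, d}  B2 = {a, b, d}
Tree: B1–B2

Yes; width 2.

Checking the three conditions: (i) the bags cover all of {a, b, c, d}; (ii) for each edge, some bag contains both endpoints; (iii) the bags containing any fixed vertex form a subtree. All hold, so the decomposition is valid with width 3 − 1 = 2.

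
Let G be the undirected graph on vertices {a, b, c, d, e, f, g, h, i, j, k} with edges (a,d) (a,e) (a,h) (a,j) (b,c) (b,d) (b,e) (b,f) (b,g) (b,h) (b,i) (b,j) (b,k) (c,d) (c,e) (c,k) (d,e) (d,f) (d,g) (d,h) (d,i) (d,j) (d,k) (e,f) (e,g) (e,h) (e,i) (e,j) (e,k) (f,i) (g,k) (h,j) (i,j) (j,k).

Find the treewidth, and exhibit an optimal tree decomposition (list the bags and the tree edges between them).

Treewidth 4.
One optimal decomposition is:
Bags: B1 = {b, d, e, i, j}  B2 = {b, d, e, h, j}  B3 = {b, d, e, j, k}  B4 = {a, d, e, h, j}  B5 = {b, c, d, e, k}  B6 = {b, d, e, f, i}  B7 = {b, d, e, g, k}
Tree: B1–B2, B2–B3, B2–B4, B3–B5, B1–B6, B3–B7

Every bag has size at most 5, so the width is 5 − 1 = 4 and tw(G) ≤ 4. Conversely, {a, d, e, h, j} is a clique of size 5, and the vertices of any clique must share a bag in every tree decomposition; so some bag has ≥ 5 vertices and tw(G) ≥ 4. Therefore the treewidth is 4.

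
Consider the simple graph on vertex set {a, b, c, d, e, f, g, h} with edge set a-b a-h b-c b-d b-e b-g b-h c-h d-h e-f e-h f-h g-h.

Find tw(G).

A width-2 tree decomposition is:
Bags: B1 = {b, d, h}  B2 = {b, c, h}  B3 = {a, b, h}  B4 = {b, e, h}  B5 = {b, g, h}  B6 = {e, f, h}
Tree: B1–B2, B2–B3, B1–B4, B2–B5, B4–B6
Each bag holds 3 vertices, so the decomposition has width 2, which upper-bounds the treewidth. On the other hand G contains the 3-clique {e, f, h}. A clique must lie in a single bag of any decomposition, so no decomposition can have width below 2. Hence tw(G) = 2 exactly.

2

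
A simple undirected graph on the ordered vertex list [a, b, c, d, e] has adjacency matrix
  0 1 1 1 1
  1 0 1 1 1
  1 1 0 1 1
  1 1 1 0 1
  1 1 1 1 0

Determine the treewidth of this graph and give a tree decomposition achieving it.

With just one bag of size 5, the width is 5 − 1 = 4, so tw(G) ≤ 4. For the lower bound, the 5 vertices {a, b, c, d, e} are pairwise adjacent, and any tree decomposition puts a clique entirely inside one bag — forcing width ≥ 4. The upper and lower bounds meet at 4, so that is the treewidth.

Treewidth 4.
Bags: B1 = {a, b, c, d, e}
Tree: (single bag)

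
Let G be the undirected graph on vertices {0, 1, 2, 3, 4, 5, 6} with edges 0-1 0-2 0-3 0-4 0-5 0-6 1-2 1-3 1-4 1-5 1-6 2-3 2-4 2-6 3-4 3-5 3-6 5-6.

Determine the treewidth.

4

A width-4 tree decomposition is:
Bags: B1 = {0, 1, 2, 3, 6}  B2 = {0, 1, 2, 3, 4}  B3 = {0, 1, 3, 5, 6}
Tree: B1–B2, B1–B3
The largest bag has 5 vertices, giving width 4; this decomposition certifies tw(G) ≤ 4. On the other hand G contains the 5-clique {0, 1, 2, 3, 4}. A clique must lie in a single bag of any decomposition, so no decomposition can have width below 4. Combining the bounds, tw(G) = 4.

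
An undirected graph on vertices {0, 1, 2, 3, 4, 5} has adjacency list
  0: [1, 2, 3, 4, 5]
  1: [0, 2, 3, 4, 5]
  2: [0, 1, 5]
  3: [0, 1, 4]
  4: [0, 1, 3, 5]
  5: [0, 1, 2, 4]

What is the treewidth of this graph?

A width-3 tree decomposition is:
Bags: B1 = {0, 1, 3, 4}  B2 = {0, 1, 4, 5}  B3 = {0, 1, 2, 5}
Tree: B1–B2, B2–B3
Every bag has size at most 4, so the width is 4 − 1 = 3 and tw(G) ≤ 3. On the other hand G contains the 4-clique {0, 1, 2, 5}. A clique must lie in a single bag of any decomposition, so no decomposition can have width below 3. The upper and lower bounds meet at 3, so that is the treewidth.

3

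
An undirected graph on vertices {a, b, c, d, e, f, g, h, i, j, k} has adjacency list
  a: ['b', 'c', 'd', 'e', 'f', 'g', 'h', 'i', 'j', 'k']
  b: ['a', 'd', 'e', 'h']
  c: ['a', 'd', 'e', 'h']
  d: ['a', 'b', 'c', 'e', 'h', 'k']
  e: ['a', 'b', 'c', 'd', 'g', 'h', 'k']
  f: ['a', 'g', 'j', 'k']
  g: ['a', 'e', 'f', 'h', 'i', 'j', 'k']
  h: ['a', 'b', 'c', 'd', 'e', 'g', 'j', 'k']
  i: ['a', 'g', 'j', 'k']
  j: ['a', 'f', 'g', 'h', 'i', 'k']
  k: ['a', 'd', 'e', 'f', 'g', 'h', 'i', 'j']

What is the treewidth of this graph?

4

A width-4 tree decomposition is:
Bags: B1 = {a, g, i, j, k}  B2 = {a, g, h, j, k}  B3 = {a, e, g, h, k}  B4 = {a, f, g, j, k}  B5 = {a, d, e, h, k}  B6 = {a, b, d, e, h}  B7 = {a, c, d, e, h}
Tree: B1–B2, B2–B3, B1–B4, B3–B5, B5–B6, B5–B7
Each bag holds 5 vertices, so the decomposition has width 4, which upper-bounds the treewidth. On the other hand G contains the 5-clique {a, g, h, j, k}. A clique must lie in a single bag of any decomposition, so no decomposition can have width below 4. Therefore the treewidth is 4.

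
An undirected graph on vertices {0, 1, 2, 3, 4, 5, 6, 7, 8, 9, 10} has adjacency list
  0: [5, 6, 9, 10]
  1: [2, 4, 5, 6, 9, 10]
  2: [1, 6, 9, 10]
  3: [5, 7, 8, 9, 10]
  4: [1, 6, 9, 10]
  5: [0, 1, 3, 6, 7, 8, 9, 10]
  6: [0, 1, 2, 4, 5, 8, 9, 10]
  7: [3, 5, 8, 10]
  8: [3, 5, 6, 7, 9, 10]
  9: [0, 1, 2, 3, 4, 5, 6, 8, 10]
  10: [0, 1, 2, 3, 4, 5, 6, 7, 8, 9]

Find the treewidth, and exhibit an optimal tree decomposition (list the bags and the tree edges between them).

Each bag holds 5 vertices, so the decomposition has width 4, which upper-bounds the treewidth. Conversely, {3, 5, 8, 9, 10} is a clique of size 5, and the vertices of any clique must share a bag in every tree decomposition; so some bag has ≥ 5 vertices and tw(G) ≥ 4. The upper and lower bounds meet at 4, so that is the treewidth.

Treewidth 4.
Bags: B1 = {5, 6, 8, 9, 10}  B2 = {0, 5, 6, 9, 10}  B3 = {1, 5, 6, 9, 10}  B4 = {3, 5, 8, 9, 10}  B5 = {3, 5, 7, 8, 10}  B6 = {1, 4, 6, 9, 10}  B7 = {1, 2, 6, 9, 10}
Tree: B1–B2, B2–B3, B1–B4, B4–B5, B3–B6, B3–B7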